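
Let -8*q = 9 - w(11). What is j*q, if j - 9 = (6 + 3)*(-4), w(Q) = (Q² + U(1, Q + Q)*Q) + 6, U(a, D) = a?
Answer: -3483/8 ≈ -435.38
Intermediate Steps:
w(Q) = 6 + Q + Q² (w(Q) = (Q² + 1*Q) + 6 = (Q² + Q) + 6 = (Q + Q²) + 6 = 6 + Q + Q²)
j = -27 (j = 9 + (6 + 3)*(-4) = 9 + 9*(-4) = 9 - 36 = -27)
q = 129/8 (q = -(9 - (6 + 11 + 11²))/8 = -(9 - (6 + 11 + 121))/8 = -(9 - 1*138)/8 = -(9 - 138)/8 = -⅛*(-129) = 129/8 ≈ 16.125)
j*q = -27*129/8 = -3483/8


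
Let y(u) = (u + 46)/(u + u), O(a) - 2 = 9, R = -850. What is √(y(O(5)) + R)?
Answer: I*√410146/22 ≈ 29.11*I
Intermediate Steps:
O(a) = 11 (O(a) = 2 + 9 = 11)
y(u) = (46 + u)/(2*u) (y(u) = (46 + u)/((2*u)) = (46 + u)*(1/(2*u)) = (46 + u)/(2*u))
√(y(O(5)) + R) = √((½)*(46 + 11)/11 - 850) = √((½)*(1/11)*57 - 850) = √(57/22 - 850) = √(-18643/22) = I*√410146/22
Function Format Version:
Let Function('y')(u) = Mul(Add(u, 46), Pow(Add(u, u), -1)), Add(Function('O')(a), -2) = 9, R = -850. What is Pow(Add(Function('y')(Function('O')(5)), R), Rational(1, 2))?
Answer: Mul(Rational(1, 22), I, Pow(410146, Rational(1, 2))) ≈ Mul(29.110, I)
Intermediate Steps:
Function('O')(a) = 11 (Function('O')(a) = Add(2, 9) = 11)
Function('y')(u) = Mul(Rational(1, 2), Pow(u, -1), Add(46, u)) (Function('y')(u) = Mul(Add(46, u), Pow(Mul(2, u), -1)) = Mul(Add(46, u), Mul(Rational(1, 2), Pow(u, -1))) = Mul(Rational(1, 2), Pow(u, -1), Add(46, u)))
Pow(Add(Function('y')(Function('O')(5)), R), Rational(1, 2)) = Pow(Add(Mul(Rational(1, 2), Pow(11, -1), Add(46, 11)), -850), Rational(1, 2)) = Pow(Add(Mul(Rational(1, 2), Rational(1, 11), 57), -850), Rational(1, 2)) = Pow(Add(Rational(57, 22), -850), Rational(1, 2)) = Pow(Rational(-18643, 22), Rational(1, 2)) = Mul(Rational(1, 22), I, Pow(410146, Rational(1, 2)))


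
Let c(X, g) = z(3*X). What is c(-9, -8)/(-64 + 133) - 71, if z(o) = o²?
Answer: -1390/23 ≈ -60.435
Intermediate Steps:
c(X, g) = 9*X² (c(X, g) = (3*X)² = 9*X²)
c(-9, -8)/(-64 + 133) - 71 = (9*(-9)²)/(-64 + 133) - 71 = (9*81)/69 - 71 = (1/69)*729 - 71 = 243/23 - 71 = -1390/23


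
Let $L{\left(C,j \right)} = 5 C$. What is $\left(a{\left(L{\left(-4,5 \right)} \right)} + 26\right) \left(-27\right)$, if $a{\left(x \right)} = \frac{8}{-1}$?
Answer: $-486$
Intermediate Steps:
$a{\left(x \right)} = -8$ ($a{\left(x \right)} = 8 \left(-1\right) = -8$)
$\left(a{\left(L{\left(-4,5 \right)} \right)} + 26\right) \left(-27\right) = \left(-8 + 26\right) \left(-27\right) = 18 \left(-27\right) = -486$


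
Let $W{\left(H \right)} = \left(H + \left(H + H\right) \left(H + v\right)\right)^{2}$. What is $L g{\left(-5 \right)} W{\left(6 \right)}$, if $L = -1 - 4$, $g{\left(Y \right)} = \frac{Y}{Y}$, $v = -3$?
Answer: $-8820$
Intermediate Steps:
$W{\left(H \right)} = \left(H + 2 H \left(-3 + H\right)\right)^{2}$ ($W{\left(H \right)} = \left(H + \left(H + H\right) \left(H - 3\right)\right)^{2} = \left(H + 2 H \left(-3 + H\right)\right)^{2}$)
$g{\left(Y \right)} = 1$
$L = -5$ ($L = -1 - 4 = -5$)
$L g{\left(-5 \right)} W{\left(6 \right)} = \left(-5\right) 1 \cdot 6^{2} \left(-5 + 2 \cdot 6\right)^{2} = - 5 \cdot 36 \left(-5 + 12\right)^{2} = - 5 \cdot 36 \cdot 7^{2} = - 5 \cdot 36 \cdot 49 = \left(-5\right) 1764 = -8820$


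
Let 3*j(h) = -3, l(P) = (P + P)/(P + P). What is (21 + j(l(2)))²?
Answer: 400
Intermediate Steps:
l(P) = 1 (l(P) = (2*P)/((2*P)) = (2*P)*(1/(2*P)) = 1)
j(h) = -1 (j(h) = (⅓)*(-3) = -1)
(21 + j(l(2)))² = (21 - 1)² = 20² = 400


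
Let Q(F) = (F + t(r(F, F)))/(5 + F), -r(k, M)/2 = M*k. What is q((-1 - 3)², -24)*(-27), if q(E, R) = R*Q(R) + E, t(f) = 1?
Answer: 6696/19 ≈ 352.42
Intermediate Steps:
r(k, M) = -2*M*k
Q(F) = (1 + F)/(5 + F) (Q(F) = (F + 1)/(5 + F) = (1 + F)/(5 + F))
q(E, R) = E + R*(1 + R)/(5 + R) (q(E, R) = R*((1 + R)/(5 + R)) + E = R*(1 + R)/(5 + R) + E = E + R*(1 + R)/(5 + R))
q((-1 - 3)², -24)*(-27) = (((-1 - 3)²*(5 - 24) - 24*(1 - 24))/(5 - 24))*(-27) = (((-4)²*(-19) - 24*(-23))/(-19))*(-27) = -(16*(-19) + 552)/19*(-27) = -(-304 + 552)/19*(-27) = -1/19*248*(-27) = -248/19*(-27) = 6696/19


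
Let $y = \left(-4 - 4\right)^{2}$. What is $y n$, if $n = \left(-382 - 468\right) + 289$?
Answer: $-35904$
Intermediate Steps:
$y = 64$ ($y = \left(-8\right)^{2} = 64$)
$n = -561$ ($n = -850 + 289 = -561$)
$y n = 64 \left(-561\right) = -35904$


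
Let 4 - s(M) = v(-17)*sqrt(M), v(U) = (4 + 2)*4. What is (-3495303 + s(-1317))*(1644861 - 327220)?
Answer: -4605549269659 - 31623384*I*sqrt(1317) ≈ -4.6055e+12 - 1.1476e+9*I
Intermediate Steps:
v(U) = 24 (v(U) = 6*4 = 24)
s(M) = 4 - 24*sqrt(M)
(-3495303 + s(-1317))*(1644861 - 327220) = (-3495303 + (4 - 24*I*sqrt(1317)))*(1644861 - 327220) = (-3495303 + (4 - 24*I*sqrt(1317)))*1317641 = (-3495299 - 24*I*sqrt(1317))*1317641 = -4605549269659 - 31623384*I*sqrt(1317)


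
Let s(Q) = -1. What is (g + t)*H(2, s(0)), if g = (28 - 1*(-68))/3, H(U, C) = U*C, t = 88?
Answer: -240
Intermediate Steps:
H(U, C) = C*U
g = 32 (g = (28 + 68)*(1/3) = 96*(1/3) = 32)
(g + t)*H(2, s(0)) = (32 + 88)*(-1*2) = 120*(-2) = -240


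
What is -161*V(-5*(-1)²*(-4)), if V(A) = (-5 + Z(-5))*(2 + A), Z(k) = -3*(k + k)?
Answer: -88550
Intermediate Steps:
Z(k) = -6*k
V(A) = 50 + 25*A (V(A) = (-5 - 6*(-5))*(2 + A) = (-5 + 30)*(2 + A) = 25*(2 + A) = 50 + 25*A)
-161*V(-5*(-1)²*(-4)) = -161*(50 + 25*(-5*(-1)²*(-4))) = -161*(50 + 25*(-5*1*(-4))) = -161*(50 + 25*(-5*(-4))) = -161*(50 + 25*20) = -161*(50 + 500) = -161*550 = -88550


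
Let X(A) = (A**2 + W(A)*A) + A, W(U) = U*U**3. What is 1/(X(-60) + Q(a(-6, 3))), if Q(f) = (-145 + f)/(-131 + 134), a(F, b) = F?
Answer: -3/2332789531 ≈ -1.2860e-9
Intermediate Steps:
W(U) = U**4
X(A) = A + A**2 + A**5 (X(A) = (A**2 + A**4*A) + A = (A**2 + A**5) + A = A + A**2 + A**5)
Q(f) = -145/3 + f/3 (Q(f) = (-145 + f)/3 = (-145 + f)*(1/3) = -145/3 + f/3)
1/(X(-60) + Q(a(-6, 3))) = 1/(-60*(1 - 60 + (-60)**4) + (-145/3 + (1/3)*(-6))) = 1/(-60*(1 - 60 + 12960000) + (-145/3 - 2)) = 1/(-60*12959941 - 151/3) = 1/(-777596460 - 151/3) = 1/(-2332789531/3) = -3/2332789531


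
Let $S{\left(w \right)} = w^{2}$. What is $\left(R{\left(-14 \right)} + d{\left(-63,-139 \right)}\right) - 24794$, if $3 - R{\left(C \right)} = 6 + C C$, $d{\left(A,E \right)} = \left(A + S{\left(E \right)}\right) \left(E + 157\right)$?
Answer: $321651$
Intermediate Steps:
$d{\left(A,E \right)} = \left(157 + E\right) \left(A + E^{2}\right)$ ($d{\left(A,E \right)} = \left(A + E^{2}\right) \left(E + 157\right) = \left(A + E^{2}\right) \left(157 + E\right) = \left(157 + E\right) \left(A + E^{2}\right)$)
$R{\left(C \right)} = -3 - C^{2}$ ($R{\left(C \right)} = 3 - \left(6 + C C\right) = 3 - \left(6 + C^{2}\right) = -3 - C^{2}$)
$\left(R{\left(-14 \right)} + d{\left(-63,-139 \right)}\right) - 24794 = \left(\left(-3 - \left(-14\right)^{2}\right) + \left(\left(-139\right)^{3} + 157 \left(-63\right) + 157 \left(-139\right)^{2} - -8757\right)\right) - 24794 = \left(\left(-3 - 196\right) + \left(-2685619 - 9891 + 157 \cdot 19321 + 8757\right)\right) - 24794 = \left(\left(-3 - 196\right) + \left(-2685619 - 9891 + 3033397 + 8757\right)\right) - 24794 = \left(-199 + 346644\right) - 24794 = 346445 - 24794 = 321651$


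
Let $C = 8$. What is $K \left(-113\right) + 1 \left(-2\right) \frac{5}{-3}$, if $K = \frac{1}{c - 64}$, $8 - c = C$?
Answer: $\frac{979}{192} \approx 5.099$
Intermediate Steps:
$c = 0$ ($c = 8 - 8 = 0$)
$K = - \frac{1}{64}$ ($K = \frac{1}{0 - 64} = \frac{1}{-64} = - \frac{1}{64} \approx -0.015625$)
$K \left(-113\right) + 1 \left(-2\right) \frac{5}{-3} = \left(- \frac{1}{64}\right) \left(-113\right) + 1 \left(-2\right) \frac{5}{-3} = \frac{113}{64} - 2 \cdot 5 \left(- \frac{1}{3}\right) = \frac{113}{64} - - \frac{10}{3} = \frac{113}{64} + \frac{10}{3} = \frac{979}{192}$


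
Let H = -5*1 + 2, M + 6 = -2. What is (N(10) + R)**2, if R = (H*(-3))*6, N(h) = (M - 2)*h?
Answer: 2116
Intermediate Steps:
M = -8 (M = -6 - 2 = -8)
H = -3 (H = -5 + 2 = -3)
N(h) = -10*h (N(h) = (-8 - 2)*h = -10*h)
R = 54 (R = -3*(-3)*6 = 9*6 = 54)
(N(10) + R)**2 = (-10*10 + 54)**2 = (-100 + 54)**2 = (-46)**2 = 2116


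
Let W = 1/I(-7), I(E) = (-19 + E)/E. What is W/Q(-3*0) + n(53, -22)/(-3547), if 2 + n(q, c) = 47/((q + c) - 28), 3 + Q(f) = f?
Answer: -25895/276666 ≈ -0.093597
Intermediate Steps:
Q(f) = -3 + f
I(E) = (-19 + E)/E
n(q, c) = -2 + 47/(-28 + c + q) (n(q, c) = -2 + 47/((q + c) - 28) = -2 + 47/((c + q) - 28) = -2 + 47/(-28 + c + q))
W = 7/26 (W = 1/((-19 - 7)/(-7)) = 1/(-1/7*(-26)) = 1/(26/7) = 7/26 ≈ 0.26923)
W/Q(-3*0) + n(53, -22)/(-3547) = 7/(26*(-3 - 3*0)) + ((103 - 2*(-22) - 2*53)/(-28 - 22 + 53))/(-3547) = 7/(26*(-3 + 0)) + ((103 + 44 - 106)/3)*(-1/3547) = (7/26)/(-3) + ((1/3)*41)*(-1/3547) = (7/26)*(-1/3) + (41/3)*(-1/3547) = -7/78 - 41/10641 = -25895/276666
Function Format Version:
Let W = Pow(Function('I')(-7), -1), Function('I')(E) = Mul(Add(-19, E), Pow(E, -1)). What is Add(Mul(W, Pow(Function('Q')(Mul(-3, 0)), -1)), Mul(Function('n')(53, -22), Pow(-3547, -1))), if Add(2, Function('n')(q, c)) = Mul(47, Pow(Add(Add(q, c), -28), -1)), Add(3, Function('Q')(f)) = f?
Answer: Rational(-25895, 276666) ≈ -0.093597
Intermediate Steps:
Function('Q')(f) = Add(-3, f)
Function('I')(E) = Mul(Pow(E, -1), Add(-19, E))
Function('n')(q, c) = Add(-2, Mul(47, Pow(Add(-28, c, q), -1))) (Function('n')(q, c) = Add(-2, Mul(47, Pow(Add(Add(q, c), -28), -1))) = Add(-2, Mul(47, Pow(Add(Add(c, q), -28), -1))) = Add(-2, Mul(47, Pow(Add(-28, c, q), -1))))
W = Rational(7, 26) (W = Pow(Mul(Pow(-7, -1), Add(-19, -7)), -1) = Pow(Mul(Rational(-1, 7), -26), -1) = Pow(Rational(26, 7), -1) = Rational(7, 26) ≈ 0.26923)
Add(Mul(W, Pow(Function('Q')(Mul(-3, 0)), -1)), Mul(Function('n')(53, -22), Pow(-3547, -1))) = Add(Mul(Rational(7, 26), Pow(Add(-3, Mul(-3, 0)), -1)), Mul(Mul(Pow(Add(-28, -22, 53), -1), Add(103, Mul(-2, -22), Mul(-2, 53))), Pow(-3547, -1))) = Add(Mul(Rational(7, 26), Pow(Add(-3, 0), -1)), Mul(Mul(Pow(3, -1), Add(103, 44, -106)), Rational(-1, 3547))) = Add(Mul(Rational(7, 26), Pow(-3, -1)), Mul(Mul(Rational(1, 3), 41), Rational(-1, 3547))) = Add(Mul(Rational(7, 26), Rational(-1, 3)), Mul(Rational(41, 3), Rational(-1, 3547))) = Add(Rational(-7, 78), Rational(-41, 10641)) = Rational(-25895, 276666)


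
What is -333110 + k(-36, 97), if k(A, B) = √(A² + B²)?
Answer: -333110 + √10705 ≈ -3.3301e+5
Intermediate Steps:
-333110 + k(-36, 97) = -333110 + √((-36)² + 97²) = -333110 + √(1296 + 9409) = -333110 + √10705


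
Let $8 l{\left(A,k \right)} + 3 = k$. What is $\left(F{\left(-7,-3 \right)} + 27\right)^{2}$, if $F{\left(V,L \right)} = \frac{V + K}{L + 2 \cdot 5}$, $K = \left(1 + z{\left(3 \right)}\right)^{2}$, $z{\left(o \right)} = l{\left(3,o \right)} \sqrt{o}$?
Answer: $\frac{33489}{49} \approx 683.45$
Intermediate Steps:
$l{\left(A,k \right)} = - \frac{3}{8} + \frac{k}{8}$
$z{\left(o \right)} = \sqrt{o} \left(- \frac{3}{8} + \frac{o}{8}\right)$ ($z{\left(o \right)} = \left(- \frac{3}{8} + \frac{o}{8}\right) \sqrt{o} = \sqrt{o} \left(- \frac{3}{8} + \frac{o}{8}\right)$)
$K = 1$ ($K = \left(1 + \frac{\sqrt{3} \left(-3 + 3\right)}{8}\right)^{2} = \left(1 + \frac{1}{8} \sqrt{3} \cdot 0\right)^{2} = \left(1 + 0\right)^{2} = 1^{2} = 1$)
$F{\left(V,L \right)} = \frac{1 + V}{10 + L}$ ($F{\left(V,L \right)} = \frac{V + 1}{L + 2 \cdot 5} = \frac{1 + V}{L + 10} = \frac{1 + V}{10 + L}$)
$\left(F{\left(-7,-3 \right)} + 27\right)^{2} = \left(\frac{1 - 7}{10 - 3} + 27\right)^{2} = \left(\frac{1}{7} \left(-6\right) + 27\right)^{2} = \left(- \frac{6}{7} + 27\right)^{2} = \left(\frac{183}{7}\right)^{2} = \frac{33489}{49}$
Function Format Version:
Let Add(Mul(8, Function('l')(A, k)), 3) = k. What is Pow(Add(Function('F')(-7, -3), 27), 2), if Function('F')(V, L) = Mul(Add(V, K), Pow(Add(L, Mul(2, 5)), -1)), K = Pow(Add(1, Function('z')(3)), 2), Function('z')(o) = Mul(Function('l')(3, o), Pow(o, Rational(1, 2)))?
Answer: Rational(33489, 49) ≈ 683.45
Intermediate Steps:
Function('l')(A, k) = Add(Rational(-3, 8), Mul(Rational(1, 8), k))
Function('z')(o) = Mul(Pow(o, Rational(1, 2)), Add(Rational(-3, 8), Mul(Rational(1, 8), o))) (Function('z')(o) = Mul(Add(Rational(-3, 8), Mul(Rational(1, 8), o)), Pow(o, Rational(1, 2))) = Mul(Pow(o, Rational(1, 2)), Add(Rational(-3, 8), Mul(Rational(1, 8), o))))
K = 1 (K = Pow(Add(1, Mul(Rational(1, 8), Pow(3, Rational(1, 2)), Add(-3, 3))), 2) = Pow(Add(1, Mul(Rational(1, 8), Pow(3, Rational(1, 2)), 0)), 2) = Pow(Add(1, 0), 2) = Pow(1, 2) = 1)
Function('F')(V, L) = Mul(Pow(Add(10, L), -1), Add(1, V)) (Function('F')(V, L) = Mul(Add(V, 1), Pow(Add(L, Mul(2, 5)), -1)) = Mul(Add(1, V), Pow(Add(L, 10), -1)) = Mul(Add(1, V), Pow(Add(10, L), -1)) = Mul(Pow(Add(10, L), -1), Add(1, V)))
Pow(Add(Function('F')(-7, -3), 27), 2) = Pow(Add(Mul(Pow(Add(10, -3), -1), Add(1, -7)), 27), 2) = Pow(Add(Mul(Pow(7, -1), -6), 27), 2) = Pow(Add(Mul(Rational(1, 7), -6), 27), 2) = Pow(Add(Rational(-6, 7), 27), 2) = Pow(Rational(183, 7), 2) = Rational(33489, 49)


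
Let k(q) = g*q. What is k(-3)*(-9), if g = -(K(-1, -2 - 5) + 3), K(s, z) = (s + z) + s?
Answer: 162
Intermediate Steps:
K(s, z) = z + 2*s
g = 6 (g = -(((-2 - 5) + 2*(-1)) + 3) = -((-7 - 2) + 3) = -(-9 + 3) = -1*(-6) = 6)
k(q) = 6*q
k(-3)*(-9) = (6*(-3))*(-9) = -18*(-9) = 162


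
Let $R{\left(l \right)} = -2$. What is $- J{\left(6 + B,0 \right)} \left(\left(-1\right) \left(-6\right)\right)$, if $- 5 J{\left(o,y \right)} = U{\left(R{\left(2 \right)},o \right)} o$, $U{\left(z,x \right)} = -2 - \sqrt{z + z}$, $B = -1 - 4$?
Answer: $- \frac{12}{5} - \frac{12 i}{5} \approx -2.4 - 2.4 i$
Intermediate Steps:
$B = -5$ ($B = -1 - 4 = -5$)
$U{\left(z,x \right)} = -2 - \sqrt{2} \sqrt{z}$ ($U{\left(z,x \right)} = -2 - \sqrt{2 z} = -2 - \sqrt{2} \sqrt{z}$)
$J{\left(o,y \right)} = - \frac{o \left(-2 - 2 i\right)}{5}$ ($J{\left(o,y \right)} = - \frac{\left(-2 - \sqrt{2} \sqrt{-2}\right) o}{5} = - \frac{\left(-2 - \sqrt{2} i \sqrt{2}\right) o}{5} = - \frac{\left(-2 - 2 i\right) o}{5} = - \frac{o \left(-2 - 2 i\right)}{5}$)
$- J{\left(6 + B,0 \right)} \left(\left(-1\right) \left(-6\right)\right) = - \frac{2 \left(6 - 5\right) \left(1 + i\right)}{5} \left(\left(-1\right) \left(-6\right)\right) = - \frac{2 \cdot 1 \left(1 + i\right)}{5} \cdot 6 = - (\frac{2}{5} + \frac{2 i}{5}) 6 = \left(- \frac{2}{5} - \frac{2 i}{5}\right) 6 = - \frac{12}{5} - \frac{12 i}{5}$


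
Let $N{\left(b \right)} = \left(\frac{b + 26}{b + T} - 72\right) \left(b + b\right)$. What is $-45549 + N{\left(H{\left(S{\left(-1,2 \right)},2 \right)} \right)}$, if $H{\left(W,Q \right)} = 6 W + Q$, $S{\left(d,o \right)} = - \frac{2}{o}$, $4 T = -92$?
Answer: $- \frac{1214095}{27} \approx -44967.0$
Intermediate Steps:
$T = -23$ ($T = \frac{1}{4} \left(-92\right) = -23$)
$H{\left(W,Q \right)} = Q + 6 W$
$N{\left(b \right)} = 2 b \left(-72 + \frac{26 + b}{-23 + b}\right)$ ($N{\left(b \right)} = \left(\frac{b + 26}{b - 23} - 72\right) \left(b + b\right) = \left(\frac{26 + b}{-23 + b} - 72\right) 2 b = \left(-72 + \frac{26 + b}{-23 + b}\right) 2 b = 2 b \left(-72 + \frac{26 + b}{-23 + b}\right)$)
$-45549 + N{\left(H{\left(S{\left(-1,2 \right)},2 \right)} \right)} = -45549 + \frac{2 \left(2 + 6 \left(- \frac{2}{2}\right)\right) \left(1682 - 71 \left(2 + 6 \left(- \frac{2}{2}\right)\right)\right)}{-23 + \left(2 + 6 \left(- \frac{2}{2}\right)\right)} = -45549 + \frac{2 \left(2 + 6 \left(\left(-2\right) \frac{1}{2}\right)\right) \left(1682 - 71 \left(2 + 6 \left(\left(-2\right) \frac{1}{2}\right)\right)\right)}{-23 + \left(2 + 6 \left(\left(-2\right) \frac{1}{2}\right)\right)} = -45549 + \frac{2 \left(2 + 6 \left(-1\right)\right) \left(1682 - 71 \left(2 + 6 \left(-1\right)\right)\right)}{-23 + \left(2 + 6 \left(-1\right)\right)} = -45549 + \frac{2 \left(2 - 6\right) \left(1682 - 71 \left(2 - 6\right)\right)}{-23 + \left(2 - 6\right)} = -45549 + 2 \left(-4\right) \frac{1}{-23 - 4} \left(1682 - -284\right) = -45549 + 2 \left(-4\right) \frac{1}{-27} \left(1682 + 284\right) = -45549 + 2 \left(-4\right) \left(- \frac{1}{27}\right) 1966 = -45549 + \frac{15728}{27} = - \frac{1214095}{27}$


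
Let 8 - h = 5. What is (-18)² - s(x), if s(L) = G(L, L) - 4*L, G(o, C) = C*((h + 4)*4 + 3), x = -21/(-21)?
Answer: 297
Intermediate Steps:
h = 3 (h = 8 - 1*5 = 8 - 5 = 3)
x = 1 (x = -21*(-1/21) = 1)
G(o, C) = 31*C (G(o, C) = C*((3 + 4)*4 + 3) = C*(7*4 + 3) = C*(28 + 3) = C*31 = 31*C)
s(L) = 27*L (s(L) = 31*L - 4*L = 27*L)
(-18)² - s(x) = (-18)² - 27 = 324 - 1*27 = 324 - 27 = 297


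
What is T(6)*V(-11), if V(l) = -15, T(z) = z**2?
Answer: -540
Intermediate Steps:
T(6)*V(-11) = 6**2*(-15) = 36*(-15) = -540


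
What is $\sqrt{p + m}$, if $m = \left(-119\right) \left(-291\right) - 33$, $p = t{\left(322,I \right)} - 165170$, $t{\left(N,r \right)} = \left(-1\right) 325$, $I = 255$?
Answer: $i \sqrt{130899} \approx 361.8 i$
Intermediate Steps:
$t{\left(N,r \right)} = -325$
$p = -165495$ ($p = -325 - 165170 = -165495$)
$m = 34596$ ($m = 34629 - 33 = 34596$)
$\sqrt{p + m} = \sqrt{-165495 + 34596} = \sqrt{-130899} = i \sqrt{130899}$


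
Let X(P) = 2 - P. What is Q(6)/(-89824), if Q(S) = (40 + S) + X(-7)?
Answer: -55/89824 ≈ -0.00061231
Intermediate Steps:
Q(S) = 49 + S (Q(S) = (40 + S) + (2 - 1*(-7)) = (40 + S) + (2 + 7) = (40 + S) + 9 = 49 + S)
Q(6)/(-89824) = (49 + 6)/(-89824) = 55*(-1/89824) = -55/89824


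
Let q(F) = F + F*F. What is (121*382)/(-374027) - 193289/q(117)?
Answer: -72933445735/5163816762 ≈ -14.124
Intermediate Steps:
q(F) = F + F²
(121*382)/(-374027) - 193289/q(117) = (121*382)/(-374027) - 193289*1/(117*(1 + 117)) = 46222*(-1/374027) - 193289/(117*118) = -46222/374027 - 193289/13806 = -72933445735/5163816762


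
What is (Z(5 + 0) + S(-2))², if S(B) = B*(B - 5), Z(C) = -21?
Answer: 49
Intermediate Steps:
S(B) = B*(-5 + B)
(Z(5 + 0) + S(-2))² = (-21 - 2*(-5 - 2))² = (-21 - 2*(-7))² = (-21 + 14)² = (-7)² = 49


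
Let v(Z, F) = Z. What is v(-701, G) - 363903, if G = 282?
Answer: -364604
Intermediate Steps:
v(-701, G) - 363903 = -701 - 363903 = -364604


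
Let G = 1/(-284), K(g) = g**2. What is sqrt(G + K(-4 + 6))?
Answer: sqrt(80585)/142 ≈ 1.9991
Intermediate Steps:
G = -1/284 ≈ -0.0035211
sqrt(G + K(-4 + 6)) = sqrt(-1/284 + (-4 + 6)**2) = sqrt(-1/284 + 2**2) = sqrt(-1/284 + 4) = sqrt(1135/284) = sqrt(80585)/142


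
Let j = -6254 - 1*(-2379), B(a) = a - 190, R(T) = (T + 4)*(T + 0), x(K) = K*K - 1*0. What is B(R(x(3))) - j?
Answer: 3802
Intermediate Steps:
x(K) = K² (x(K) = K² + 0 = K²)
R(T) = T*(4 + T) (R(T) = (4 + T)*T = T*(4 + T))
B(a) = -190 + a
j = -3875 (j = -6254 + 2379 = -3875)
B(R(x(3))) - j = (-190 + 3²*(4 + 3²)) - 1*(-3875) = (-190 + 9*(4 + 9)) + 3875 = (-190 + 9*13) + 3875 = (-190 + 117) + 3875 = -73 + 3875 = 3802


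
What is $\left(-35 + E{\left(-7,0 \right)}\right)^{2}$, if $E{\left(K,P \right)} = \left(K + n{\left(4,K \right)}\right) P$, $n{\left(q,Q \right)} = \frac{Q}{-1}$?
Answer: $1225$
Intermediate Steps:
$n{\left(q,Q \right)} = - Q$ ($n{\left(q,Q \right)} = Q \left(-1\right) = - Q$)
$E{\left(K,P \right)} = 0$ ($E{\left(K,P \right)} = \left(K - K\right) P = 0 P = 0$)
$\left(-35 + E{\left(-7,0 \right)}\right)^{2} = \left(-35 + 0\right)^{2} = \left(-35\right)^{2} = 1225$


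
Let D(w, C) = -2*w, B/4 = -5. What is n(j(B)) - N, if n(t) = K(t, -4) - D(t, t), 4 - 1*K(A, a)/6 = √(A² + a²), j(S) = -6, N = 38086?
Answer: -38074 - 12*√13 ≈ -38117.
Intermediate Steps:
B = -20 (B = 4*(-5) = -20)
K(A, a) = 24 - 6*√(A² + a²)
n(t) = 24 - 6*√(16 + t²) + 2*t (n(t) = (24 - 6*√(t² + (-4)²)) - (-2)*t = (24 - 6*√(t² + 16)) + 2*t = (24 - 6*√(16 + t²)) + 2*t = 24 - 6*√(16 + t²) + 2*t)
n(j(B)) - N = (24 - 6*√(16 + (-6)²) + 2*(-6)) - 1*38086 = (24 - 6*√(16 + 36) - 12) - 38086 = (24 - 12*√13 - 12) - 38086 = (12 - 12*√13) - 38086 = -38074 - 12*√13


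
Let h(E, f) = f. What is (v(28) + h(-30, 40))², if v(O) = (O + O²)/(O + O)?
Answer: 11881/4 ≈ 2970.3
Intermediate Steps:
v(O) = (O + O²)/(2*O) (v(O) = (O + O²)/((2*O)) = (O + O²)*(1/(2*O)) = (O + O²)/(2*O))
(v(28) + h(-30, 40))² = ((½ + (½)*28) + 40)² = ((½ + 14) + 40)² = (29/2 + 40)² = (109/2)² = 11881/4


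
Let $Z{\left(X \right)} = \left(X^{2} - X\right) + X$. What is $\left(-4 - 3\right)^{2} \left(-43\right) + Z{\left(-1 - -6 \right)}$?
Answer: $-2082$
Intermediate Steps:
$Z{\left(X \right)} = X^{2}$
$\left(-4 - 3\right)^{2} \left(-43\right) + Z{\left(-1 - -6 \right)} = \left(-4 - 3\right)^{2} \left(-43\right) + \left(-1 - -6\right)^{2} = \left(-7\right)^{2} \left(-43\right) + \left(-1 + 6\right)^{2} = 49 \left(-43\right) + 5^{2} = -2107 + 25 = -2082$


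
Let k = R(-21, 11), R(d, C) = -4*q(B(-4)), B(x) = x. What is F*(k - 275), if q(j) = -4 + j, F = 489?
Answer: -118827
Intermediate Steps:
R(d, C) = 32 (R(d, C) = -4*(-4 - 4) = -4*(-8) = 32)
k = 32
F*(k - 275) = 489*(32 - 275) = 489*(-243) = -118827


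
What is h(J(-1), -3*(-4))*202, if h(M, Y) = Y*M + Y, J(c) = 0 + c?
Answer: 0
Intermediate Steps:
J(c) = c
h(M, Y) = Y + M*Y (h(M, Y) = M*Y + Y = Y + M*Y)
h(J(-1), -3*(-4))*202 = ((-3*(-4))*(1 - 1))*202 = (12*0)*202 = 0*202 = 0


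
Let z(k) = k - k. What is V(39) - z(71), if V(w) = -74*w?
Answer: -2886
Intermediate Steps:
z(k) = 0
V(39) - z(71) = -74*39 - 1*0 = -2886 + 0 = -2886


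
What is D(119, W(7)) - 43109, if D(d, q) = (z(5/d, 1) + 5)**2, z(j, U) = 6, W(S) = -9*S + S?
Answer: -42988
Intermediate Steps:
W(S) = -8*S
D(d, q) = 121 (D(d, q) = (6 + 5)**2 = 11**2 = 121)
D(119, W(7)) - 43109 = 121 - 43109 = -42988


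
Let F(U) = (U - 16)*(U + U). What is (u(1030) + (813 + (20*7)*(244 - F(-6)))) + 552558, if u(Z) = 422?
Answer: 550993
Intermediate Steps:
F(U) = 2*U*(-16 + U) (F(U) = (-16 + U)*(2*U) = 2*U*(-16 + U))
(u(1030) + (813 + (20*7)*(244 - F(-6)))) + 552558 = (422 + (813 + (20*7)*(244 - 2*(-6)*(-16 - 6)))) + 552558 = (422 + (813 + 140*(244 - 2*(-6)*(-22)))) + 552558 = (422 + (813 + 140*(244 - 1*264))) + 552558 = (422 + (813 + 140*(244 - 264))) + 552558 = (422 + (813 + 140*(-20))) + 552558 = (422 + (813 - 2800)) + 552558 = (422 - 1987) + 552558 = -1565 + 552558 = 550993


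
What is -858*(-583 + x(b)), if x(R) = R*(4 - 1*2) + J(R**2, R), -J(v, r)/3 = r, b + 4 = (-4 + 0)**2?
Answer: 510510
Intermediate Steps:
b = 12 (b = -4 + (-4 + 0)**2 = -4 + (-4)**2 = -4 + 16 = 12)
J(v, r) = -3*r
x(R) = -R (x(R) = R*(4 - 1*2) - 3*R = R*(4 - 2) - 3*R = R*2 - 3*R = 2*R - 3*R = -R)
-858*(-583 + x(b)) = -858*(-583 - 1*12) = -858*(-583 - 12) = -858*(-595) = 510510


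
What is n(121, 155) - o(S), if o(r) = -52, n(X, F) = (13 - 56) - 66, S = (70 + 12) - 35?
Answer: -57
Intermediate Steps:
S = 47 (S = 82 - 35 = 47)
n(X, F) = -109 (n(X, F) = -43 - 66 = -109)
n(121, 155) - o(S) = -109 - 1*(-52) = -109 + 52 = -57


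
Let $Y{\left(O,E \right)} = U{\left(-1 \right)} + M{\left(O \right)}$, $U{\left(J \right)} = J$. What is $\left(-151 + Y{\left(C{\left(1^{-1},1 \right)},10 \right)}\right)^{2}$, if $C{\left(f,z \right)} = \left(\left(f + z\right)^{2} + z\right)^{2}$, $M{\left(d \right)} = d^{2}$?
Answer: $223729$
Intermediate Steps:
$C{\left(f,z \right)} = \left(z + \left(f + z\right)^{2}\right)^{2}$
$Y{\left(O,E \right)} = -1 + O^{2}$
$\left(-151 + Y{\left(C{\left(1^{-1},1 \right)},10 \right)}\right)^{2} = \left(-151 - \left(1 - \left(\left(1 + \left(1^{-1} + 1\right)^{2}\right)^{2}\right)^{2}\right)\right)^{2} = \left(-151 - \left(1 - \left(\left(1 + \left(1 + 1\right)^{2}\right)^{2}\right)^{2}\right)\right)^{2} = \left(-151 - \left(1 - \left(\left(1 + 2^{2}\right)^{2}\right)^{2}\right)\right)^{2} = \left(-151 - \left(1 - \left(\left(1 + 4\right)^{2}\right)^{2}\right)\right)^{2} = \left(-151 - \left(1 - \left(5^{2}\right)^{2}\right)\right)^{2} = \left(-151 - \left(1 - 25^{2}\right)\right)^{2} = \left(-151 + \left(-1 + 625\right)\right)^{2} = \left(-151 + 624\right)^{2} = 473^{2} = 223729$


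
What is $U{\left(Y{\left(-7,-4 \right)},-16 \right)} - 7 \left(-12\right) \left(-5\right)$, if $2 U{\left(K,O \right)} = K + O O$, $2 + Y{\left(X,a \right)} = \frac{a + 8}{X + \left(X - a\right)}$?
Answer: $- \frac{1466}{5} \approx -293.2$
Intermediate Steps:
$Y{\left(X,a \right)} = -2 + \frac{8 + a}{- a + 2 X}$ ($Y{\left(X,a \right)} = -2 + \frac{a + 8}{X + \left(X - a\right)} = -2 + \frac{8 + a}{- a + 2 X}$)
$U{\left(K,O \right)} = \frac{K}{2} + \frac{O^{2}}{2}$ ($U{\left(K,O \right)} = \frac{K + O O}{2} = \frac{K + O^{2}}{2} = \frac{K}{2} + \frac{O^{2}}{2}$)
$U{\left(Y{\left(-7,-4 \right)},-16 \right)} - 7 \left(-12\right) \left(-5\right) = \left(\frac{\frac{1}{\left(-1\right) \left(-4\right) + 2 \left(-7\right)} \left(8 - -28 + 3 \left(-4\right)\right)}{2} + \frac{\left(-16\right)^{2}}{2}\right) - 7 \left(-12\right) \left(-5\right) = \left(\frac{\frac{1}{4 - 14} \left(8 + 28 - 12\right)}{2} + \frac{1}{2} \cdot 256\right) - \left(-84\right) \left(-5\right) = \left(\frac{\frac{1}{-10} \cdot 24}{2} + 128\right) - 420 = \left(\frac{\left(- \frac{1}{10}\right) 24}{2} + 128\right) - 420 = \left(\frac{1}{2} \left(- \frac{12}{5}\right) + 128\right) - 420 = \left(- \frac{6}{5} + 128\right) - 420 = \frac{634}{5} - 420 = - \frac{1466}{5}$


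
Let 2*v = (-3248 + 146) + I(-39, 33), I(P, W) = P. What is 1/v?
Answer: -2/3141 ≈ -0.00063674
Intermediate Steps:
v = -3141/2 (v = ((-3248 + 146) - 39)/2 = (-3102 - 39)/2 = (½)*(-3141) = -3141/2 ≈ -1570.5)
1/v = 1/(-3141/2) = -2/3141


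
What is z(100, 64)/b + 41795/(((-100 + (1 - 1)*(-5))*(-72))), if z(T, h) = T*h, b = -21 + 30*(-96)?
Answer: 5011153/1392480 ≈ 3.5987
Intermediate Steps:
b = -2901 (b = -21 - 2880 = -2901)
z(100, 64)/b + 41795/(((-100 + (1 - 1)*(-5))*(-72))) = (100*64)/(-2901) + 41795/(((-100 + (1 - 1)*(-5))*(-72))) = 6400*(-1/2901) + 41795/(((-100 + 0*(-5))*(-72))) = -6400/2901 + 41795/(((-100 + 0)*(-72))) = -6400/2901 + 41795/((-100*(-72))) = -6400/2901 + 41795/7200 = -6400/2901 + 41795*(1/7200) = -6400/2901 + 8359/1440 = 5011153/1392480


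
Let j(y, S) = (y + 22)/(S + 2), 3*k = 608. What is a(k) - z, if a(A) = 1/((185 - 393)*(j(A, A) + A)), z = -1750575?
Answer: 68333232972279/39034736 ≈ 1.7506e+6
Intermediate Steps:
k = 608/3 (k = (⅓)*608 = 608/3 ≈ 202.67)
j(y, S) = (22 + y)/(2 + S)
a(A) = 1/(-208*A - 208*(22 + A)/(2 + A)) (a(A) = 1/((185 - 393)*((22 + A)/(2 + A) + A)) = 1/(-208*(A + (22 + A)/(2 + A))) = 1/(-208*A - 208*(22 + A)/(2 + A)))
a(k) - z = (-2 - 1*608/3)/(208*(22 + (608/3)² + 3*(608/3))) - 1*(-1750575) = (-2 - 608/3)/(208*(22 + 369664/9 + 608)) + 1750575 = (1/208)*(-614/3)/(375334/9) + 1750575 = (1/208)*(9/375334)*(-614/3) + 1750575 = -921/39034736 + 1750575 = 68333232972279/39034736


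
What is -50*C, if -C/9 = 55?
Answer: 24750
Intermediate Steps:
C = -495 (C = -9*55 = -495)
-50*C = -50*(-495) = 24750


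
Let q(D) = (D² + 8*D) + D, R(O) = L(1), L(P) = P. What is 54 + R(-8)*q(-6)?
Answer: 36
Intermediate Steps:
R(O) = 1
q(D) = D² + 9*D
54 + R(-8)*q(-6) = 54 + 1*(-6*(9 - 6)) = 54 + 1*(-6*3) = 54 + 1*(-18) = 54 - 18 = 36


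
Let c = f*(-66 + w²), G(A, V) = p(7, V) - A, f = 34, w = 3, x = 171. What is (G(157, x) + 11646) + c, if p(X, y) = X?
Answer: 9558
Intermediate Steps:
G(A, V) = 7 - A
c = -1938 (c = 34*(-66 + 3²) = 34*(-66 + 9) = 34*(-57) = -1938)
(G(157, x) + 11646) + c = ((7 - 1*157) + 11646) - 1938 = ((7 - 157) + 11646) - 1938 = (-150 + 11646) - 1938 = 11496 - 1938 = 9558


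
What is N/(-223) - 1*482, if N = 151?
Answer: -107637/223 ≈ -482.68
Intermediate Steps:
N/(-223) - 1*482 = 151/(-223) - 1*482 = 151*(-1/223) - 482 = -151/223 - 482 = -107637/223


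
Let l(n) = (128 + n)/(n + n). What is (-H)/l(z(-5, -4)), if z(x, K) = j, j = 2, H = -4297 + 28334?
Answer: -3698/5 ≈ -739.60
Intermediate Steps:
H = 24037
z(x, K) = 2
l(n) = (128 + n)/(2*n) (l(n) = (128 + n)/((2*n)) = (128 + n)*(1/(2*n)) = (128 + n)/(2*n))
(-H)/l(z(-5, -4)) = (-1*24037)/(((½)*(128 + 2)/2)) = -24037/((½)*(½)*130) = -24037/65/2 = -24037*2/65 = -3698/5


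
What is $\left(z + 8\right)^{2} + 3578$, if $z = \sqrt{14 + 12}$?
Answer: $3668 + 16 \sqrt{26} \approx 3749.6$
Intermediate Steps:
$z = \sqrt{26} \approx 5.099$
$\left(z + 8\right)^{2} + 3578 = \left(\sqrt{26} + 8\right)^{2} + 3578 = \left(8 + \sqrt{26}\right)^{2} + 3578 = 3578 + \left(8 + \sqrt{26}\right)^{2}$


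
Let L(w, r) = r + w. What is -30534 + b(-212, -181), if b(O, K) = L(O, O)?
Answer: -30958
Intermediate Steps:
b(O, K) = 2*O (b(O, K) = O + O = 2*O)
-30534 + b(-212, -181) = -30534 + 2*(-212) = -30534 - 424 = -30958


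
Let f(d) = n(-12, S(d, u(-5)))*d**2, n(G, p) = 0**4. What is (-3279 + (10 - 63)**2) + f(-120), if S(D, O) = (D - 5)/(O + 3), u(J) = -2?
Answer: -470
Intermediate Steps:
S(D, O) = (-5 + D)/(3 + O)
n(G, p) = 0
f(d) = 0 (f(d) = 0*d**2 = 0)
(-3279 + (10 - 63)**2) + f(-120) = (-3279 + (10 - 63)**2) + 0 = (-3279 + (-53)**2) + 0 = (-3279 + 2809) + 0 = -470 + 0 = -470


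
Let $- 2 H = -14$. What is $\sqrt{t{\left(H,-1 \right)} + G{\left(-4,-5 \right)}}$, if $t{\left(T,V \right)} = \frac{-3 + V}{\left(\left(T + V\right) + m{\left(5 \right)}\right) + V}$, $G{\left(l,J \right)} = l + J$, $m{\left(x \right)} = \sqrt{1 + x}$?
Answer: $\frac{\sqrt{-49 - 9 \sqrt{6}}}{\sqrt{5 + \sqrt{6}}} \approx 3.0882 i$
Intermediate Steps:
$H = 7$ ($H = \left(- \frac{1}{2}\right) \left(-14\right) = 7$)
$G{\left(l,J \right)} = J + l$
$t{\left(T,V \right)} = \frac{-3 + V}{T + \sqrt{6} + 2 V}$ ($t{\left(T,V \right)} = \frac{-3 + V}{\left(\left(T + V\right) + \sqrt{1 + 5}\right) + V} = \frac{-3 + V}{\left(\left(T + V\right) + \sqrt{6}\right) + V} = \frac{-3 + V}{\left(T + V + \sqrt{6}\right) + V} = \frac{-3 + V}{T + \sqrt{6} + 2 V}$)
$\sqrt{t{\left(H,-1 \right)} + G{\left(-4,-5 \right)}} = \sqrt{\frac{-3 - 1}{7 + \sqrt{6} + 2 \left(-1\right)} - 9} = \sqrt{\frac{1}{7 + \sqrt{6} - 2} \left(-4\right) - 9} = \sqrt{\frac{1}{5 + \sqrt{6}} \left(-4\right) - 9} = \sqrt{- \frac{4}{5 + \sqrt{6}} - 9} = \sqrt{-9 - \frac{4}{5 + \sqrt{6}}}$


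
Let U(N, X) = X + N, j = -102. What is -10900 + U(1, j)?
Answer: -11001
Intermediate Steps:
U(N, X) = N + X
-10900 + U(1, j) = -10900 + (1 - 102) = -10900 - 101 = -11001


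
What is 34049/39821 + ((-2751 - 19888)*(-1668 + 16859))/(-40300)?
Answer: 13696174414929/1604786300 ≈ 8534.6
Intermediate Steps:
34049/39821 + ((-2751 - 19888)*(-1668 + 16859))/(-40300) = 34049*(1/39821) - 22639*15191*(-1/40300) = 34049/39821 - 343909049*(-1/40300) = 34049/39821 + 343909049/40300 = 13696174414929/1604786300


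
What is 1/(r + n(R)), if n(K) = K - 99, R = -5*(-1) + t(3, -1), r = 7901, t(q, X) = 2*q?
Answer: 1/7813 ≈ 0.00012799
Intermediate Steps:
R = 11 (R = -5*(-1) + 2*3 = 5 + 6 = 11)
n(K) = -99 + K
1/(r + n(R)) = 1/(7901 + (-99 + 11)) = 1/(7901 - 88) = 1/7813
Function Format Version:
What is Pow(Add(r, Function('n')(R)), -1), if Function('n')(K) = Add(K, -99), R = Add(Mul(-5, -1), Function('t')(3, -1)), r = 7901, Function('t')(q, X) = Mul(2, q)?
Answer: Rational(1, 7813) ≈ 0.00012799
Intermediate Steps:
R = 11 (R = Add(Mul(-5, -1), Mul(2, 3)) = Add(5, 6) = 11)
Function('n')(K) = Add(-99, K)
Pow(Add(r, Function('n')(R)), -1) = Pow(Add(7901, Add(-99, 11)), -1) = Pow(Add(7901, -88), -1) = Pow(7813, -1) = Rational(1, 7813)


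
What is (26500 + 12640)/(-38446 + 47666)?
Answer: 1957/461 ≈ 4.2451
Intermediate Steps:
(26500 + 12640)/(-38446 + 47666) = 39140/9220 = 39140*(1/9220) = 1957/461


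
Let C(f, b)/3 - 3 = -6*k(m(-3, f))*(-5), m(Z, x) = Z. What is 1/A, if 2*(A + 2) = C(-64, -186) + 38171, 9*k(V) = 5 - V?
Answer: 1/19128 ≈ 5.2279e-5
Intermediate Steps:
k(V) = 5/9 - V/9 (k(V) = (5 - V)/9 = 5/9 - V/9)
C(f, b) = 89 (C(f, b) = 9 + 3*(-6*(5/9 - 1/9*(-3))*(-5)) = 9 + 3*(-6*(5/9 + 1/3)*(-5)) = 9 + 3*(-6*8/9*(-5)) = 9 + 3*(-16/3*(-5)) = 9 + 3*(80/3) = 9 + 80 = 89)
A = 19128 (A = -2 + (89 + 38171)/2 = -2 + (1/2)*38260 = -2 + 19130 = 19128)
1/A = 1/19128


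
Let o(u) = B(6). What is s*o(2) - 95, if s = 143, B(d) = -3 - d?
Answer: -1382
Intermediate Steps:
o(u) = -9 (o(u) = -3 - 1*6 = -3 - 6 = -9)
s*o(2) - 95 = 143*(-9) - 95 = -1287 - 95 = -1382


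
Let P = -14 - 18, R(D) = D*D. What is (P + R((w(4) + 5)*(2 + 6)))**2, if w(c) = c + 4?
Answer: 116294656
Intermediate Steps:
w(c) = 4 + c
R(D) = D**2
P = -32
(P + R((w(4) + 5)*(2 + 6)))**2 = (-32 + (((4 + 4) + 5)*(2 + 6))**2)**2 = (-32 + ((8 + 5)*8)**2)**2 = (-32 + (13*8)**2)**2 = (-32 + 104**2)**2 = (-32 + 10816)**2 = 10784**2 = 116294656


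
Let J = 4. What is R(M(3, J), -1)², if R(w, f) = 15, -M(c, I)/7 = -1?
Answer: 225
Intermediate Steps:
M(c, I) = 7 (M(c, I) = -7*(-1) = 7)
R(M(3, J), -1)² = 15² = 225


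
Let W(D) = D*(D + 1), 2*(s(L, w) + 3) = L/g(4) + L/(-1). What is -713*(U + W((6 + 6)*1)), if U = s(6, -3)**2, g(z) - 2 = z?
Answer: -531185/4 ≈ -1.3280e+5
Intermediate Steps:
g(z) = 2 + z
s(L, w) = -3 - 5*L/12 (s(L, w) = -3 + (L/(2 + 4) + L/(-1))/2 = -3 + (L/6 + L*(-1))/2 = -3 + (L*(1/6) - L)/2 = -3 + (L/6 - L)/2 = -3 + (-5*L/6)/2 = -3 - 5*L/12)
U = 121/4 (U = (-3 - 5/12*6)**2 = (-3 - 5/2)**2 = (-11/2)**2 = 121/4 ≈ 30.250)
W(D) = D*(1 + D)
-713*(U + W((6 + 6)*1)) = -713*(121/4 + ((6 + 6)*1)*(1 + (6 + 6)*1)) = -713*(121/4 + (12*1)*(1 + 12*1)) = -713*(121/4 + 12*(1 + 12)) = -713*(121/4 + 12*13) = -713*(121/4 + 156) = -713*745/4 = -531185/4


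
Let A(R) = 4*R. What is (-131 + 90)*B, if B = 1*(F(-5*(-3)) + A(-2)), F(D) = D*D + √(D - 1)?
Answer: -8897 - 41*√14 ≈ -9050.4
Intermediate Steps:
F(D) = D² + √(-1 + D)
B = 217 + √14 (B = 1*(((-5*(-3))² + √(-1 - 5*(-3))) + 4*(-2)) = 1*((15² + √(-1 + 15)) - 8) = 1*((225 + √14) - 8) = 1*(217 + √14) = 217 + √14 ≈ 220.74)
(-131 + 90)*B = (-131 + 90)*(217 + √14) = -41*(217 + √14) = -8897 - 41*√14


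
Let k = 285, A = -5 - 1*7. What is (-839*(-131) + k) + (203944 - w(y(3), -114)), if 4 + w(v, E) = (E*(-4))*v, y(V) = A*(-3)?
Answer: 297726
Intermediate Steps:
A = -12 (A = -5 - 7 = -12)
y(V) = 36 (y(V) = -12*(-3) = 36)
w(v, E) = -4 - 4*E*v (w(v, E) = -4 + (E*(-4))*v = -4 + (-4*E)*v = -4 - 4*E*v)
(-839*(-131) + k) + (203944 - w(y(3), -114)) = (-839*(-131) + 285) + (203944 - (-4 - 4*(-114)*36)) = (109909 + 285) + (203944 - (-4 + 16416)) = 110194 + (203944 - 1*16412) = 110194 + (203944 - 16412) = 110194 + 187532 = 297726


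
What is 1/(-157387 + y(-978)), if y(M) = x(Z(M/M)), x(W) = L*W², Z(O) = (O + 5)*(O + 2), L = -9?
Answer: -1/160303 ≈ -6.2382e-6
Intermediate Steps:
Z(O) = (2 + O)*(5 + O) (Z(O) = (5 + O)*(2 + O) = (2 + O)*(5 + O))
x(W) = -9*W²
y(M) = -2916 (y(M) = -9*(10 + (M/M)² + 7*(M/M))² = -9*(10 + 1² + 7*1)² = -9*(10 + 1 + 7)² = -9*18² = -9*324 = -2916)
1/(-157387 + y(-978)) = 1/(-157387 - 2916) = 1/(-160303) = -1/160303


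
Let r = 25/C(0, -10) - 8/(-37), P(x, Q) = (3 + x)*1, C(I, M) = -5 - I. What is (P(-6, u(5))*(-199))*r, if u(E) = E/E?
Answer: -105669/37 ≈ -2855.9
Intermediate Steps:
u(E) = 1
P(x, Q) = 3 + x
r = -177/37 (r = 25/(-5 - 1*0) - 8/(-37) = 25/(-5 + 0) - 8*(-1/37) = 25/(-5) + 8/37 = 25*(-1/5) + 8/37 = -5 + 8/37 = -177/37 ≈ -4.7838)
(P(-6, u(5))*(-199))*r = ((3 - 6)*(-199))*(-177/37) = -3*(-199)*(-177/37) = 597*(-177/37) = -105669/37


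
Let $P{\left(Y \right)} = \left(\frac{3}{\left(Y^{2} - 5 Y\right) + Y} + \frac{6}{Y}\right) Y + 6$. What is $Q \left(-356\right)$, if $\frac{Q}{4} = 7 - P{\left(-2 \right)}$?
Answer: $6408$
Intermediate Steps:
$P{\left(Y \right)} = 6 + Y \left(\frac{3}{Y^{2} - 4 Y} + \frac{6}{Y}\right)$ ($P{\left(Y \right)} = \left(\frac{3}{Y^{2} - 4 Y} + \frac{6}{Y}\right) Y + 6 = Y \left(\frac{3}{Y^{2} - 4 Y} + \frac{6}{Y}\right) + 6 = 6 + Y \left(\frac{3}{Y^{2} - 4 Y} + \frac{6}{Y}\right)$)
$Q = -18$ ($Q = 4 \left(7 - \frac{3 \left(-15 + 4 \left(-2\right)\right)}{-4 - 2}\right) = 4 \left(7 - \frac{3 \left(-15 - 8\right)}{-6}\right) = 4 \left(7 - 3 \left(- \frac{1}{6}\right) \left(-23\right)\right) = 4 \left(7 - \frac{23}{2}\right) = 4 \left(- \frac{9}{2}\right) = -18$)
$Q \left(-356\right) = \left(-18\right) \left(-356\right) = 6408$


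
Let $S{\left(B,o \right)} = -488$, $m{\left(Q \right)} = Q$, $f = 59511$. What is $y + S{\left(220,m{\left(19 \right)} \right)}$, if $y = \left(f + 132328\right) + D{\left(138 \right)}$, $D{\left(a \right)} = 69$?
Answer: $191420$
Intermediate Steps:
$y = 191908$ ($y = \left(59511 + 132328\right) + 69 = 191839 + 69 = 191908$)
$y + S{\left(220,m{\left(19 \right)} \right)} = 191908 - 488 = 191420$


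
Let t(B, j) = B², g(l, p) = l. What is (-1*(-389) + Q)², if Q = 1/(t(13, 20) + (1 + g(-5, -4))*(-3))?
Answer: 4957568100/32761 ≈ 1.5133e+5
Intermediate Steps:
Q = 1/181 (Q = 1/(13² + (1 - 5)*(-3)) = 1/(169 - 4*(-3)) = 1/(169 + 12) = 1/181 ≈ 0.0055249)
(-1*(-389) + Q)² = (-1*(-389) + 1/181)² = (389 + 1/181)² = (70410/181)² = 4957568100/32761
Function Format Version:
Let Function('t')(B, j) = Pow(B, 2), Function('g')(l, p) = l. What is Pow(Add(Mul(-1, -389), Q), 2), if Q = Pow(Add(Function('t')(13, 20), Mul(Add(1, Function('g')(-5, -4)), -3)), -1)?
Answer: Rational(4957568100, 32761) ≈ 1.5133e+5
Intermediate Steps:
Q = Rational(1, 181) (Q = Pow(Add(Pow(13, 2), Mul(Add(1, -5), -3)), -1) = Pow(Add(169, Mul(-4, -3)), -1) = Pow(Add(169, 12), -1) = Pow(181, -1) = Rational(1, 181) ≈ 0.0055249)
Pow(Add(Mul(-1, -389), Q), 2) = Pow(Add(Mul(-1, -389), Rational(1, 181)), 2) = Pow(Add(389, Rational(1, 181)), 2) = Pow(Rational(70410, 181), 2) = Rational(4957568100, 32761)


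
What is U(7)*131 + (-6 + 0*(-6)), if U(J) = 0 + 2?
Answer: 256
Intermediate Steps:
U(J) = 2
U(7)*131 + (-6 + 0*(-6)) = 2*131 + (-6 + 0*(-6)) = 262 + (-6 + 0) = 262 - 6 = 256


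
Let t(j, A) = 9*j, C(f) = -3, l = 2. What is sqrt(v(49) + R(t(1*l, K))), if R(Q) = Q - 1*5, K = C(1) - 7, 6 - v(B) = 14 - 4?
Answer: 3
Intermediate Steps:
v(B) = -4 (v(B) = 6 - (14 - 4) = 6 - 1*10 = 6 - 10 = -4)
K = -10 (K = -3 - 7 = -10)
R(Q) = -5 + Q (R(Q) = Q - 5 = -5 + Q)
sqrt(v(49) + R(t(1*l, K))) = sqrt(-4 + (-5 + 9*(1*2))) = sqrt(-4 + (-5 + 9*2)) = sqrt(-4 + (-5 + 18)) = sqrt(-4 + 13) = sqrt(9) = 3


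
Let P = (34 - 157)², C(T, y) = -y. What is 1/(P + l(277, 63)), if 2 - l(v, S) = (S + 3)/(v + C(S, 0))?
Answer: 277/4191221 ≈ 6.6090e-5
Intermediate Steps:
l(v, S) = 2 - (3 + S)/v (l(v, S) = 2 - (S + 3)/(v - 1*0) = 2 - (3 + S)/(v + 0) = 2 - (3 + S)/v)
P = 15129 (P = (-123)² = 15129)
1/(P + l(277, 63)) = 1/(15129 + (-3 - 1*63 + 2*277)/277) = 1/(15129 + (-3 - 63 + 554)/277) = 1/(15129 + (1/277)*488) = 1/(15129 + 488/277) = 1/(4191221/277) = 277/4191221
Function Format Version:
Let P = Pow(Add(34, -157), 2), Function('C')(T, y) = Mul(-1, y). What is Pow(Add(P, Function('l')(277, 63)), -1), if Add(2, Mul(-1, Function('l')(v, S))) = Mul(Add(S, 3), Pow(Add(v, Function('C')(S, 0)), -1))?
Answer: Rational(277, 4191221) ≈ 6.6090e-5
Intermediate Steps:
Function('l')(v, S) = Add(2, Mul(-1, Pow(v, -1), Add(3, S))) (Function('l')(v, S) = Add(2, Mul(-1, Mul(Add(S, 3), Pow(Add(v, Mul(-1, 0)), -1)))) = Add(2, Mul(-1, Mul(Add(3, S), Pow(Add(v, 0), -1)))) = Add(2, Mul(-1, Mul(Add(3, S), Pow(v, -1)))) = Add(2, Mul(-1, Mul(Pow(v, -1), Add(3, S)))) = Add(2, Mul(-1, Pow(v, -1), Add(3, S))))
P = 15129 (P = Pow(-123, 2) = 15129)
Pow(Add(P, Function('l')(277, 63)), -1) = Pow(Add(15129, Mul(Pow(277, -1), Add(-3, Mul(-1, 63), Mul(2, 277)))), -1) = Pow(Add(15129, Mul(Rational(1, 277), Add(-3, -63, 554))), -1) = Pow(Add(15129, Mul(Rational(1, 277), 488)), -1) = Pow(Add(15129, Rational(488, 277)), -1) = Pow(Rational(4191221, 277), -1) = Rational(277, 4191221)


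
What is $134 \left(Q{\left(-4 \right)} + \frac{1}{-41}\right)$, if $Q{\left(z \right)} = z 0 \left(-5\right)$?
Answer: $- \frac{134}{41} \approx -3.2683$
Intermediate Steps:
$Q{\left(z \right)} = 0$ ($Q{\left(z \right)} = 0 \left(-5\right) = 0$)
$134 \left(Q{\left(-4 \right)} + \frac{1}{-41}\right) = 134 \left(0 + \frac{1}{-41}\right) = 134 \left(0 - \frac{1}{41}\right) = 134 \left(- \frac{1}{41}\right) = - \frac{134}{41}$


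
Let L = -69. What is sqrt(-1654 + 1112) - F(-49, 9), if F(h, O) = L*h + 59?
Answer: -3440 + I*sqrt(542) ≈ -3440.0 + 23.281*I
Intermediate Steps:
F(h, O) = 59 - 69*h (F(h, O) = -69*h + 59 = 59 - 69*h)
sqrt(-1654 + 1112) - F(-49, 9) = sqrt(-1654 + 1112) - (59 - 69*(-49)) = sqrt(-542) - (59 + 3381) = I*sqrt(542) - 1*3440 = I*sqrt(542) - 3440 = -3440 + I*sqrt(542)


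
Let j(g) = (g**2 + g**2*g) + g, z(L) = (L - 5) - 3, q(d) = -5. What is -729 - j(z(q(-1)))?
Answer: 1312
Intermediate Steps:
z(L) = -8 + L (z(L) = (-5 + L) - 3 = -8 + L)
j(g) = g + g**2 + g**3 (j(g) = (g**2 + g**3) + g = g + g**2 + g**3)
-729 - j(z(q(-1))) = -729 - (-8 - 5)*(1 + (-8 - 5) + (-8 - 5)**2) = -729 - (-13)*(1 - 13 + (-13)**2) = -729 - (-13)*(1 - 13 + 169) = -729 - (-13)*157 = -729 - 1*(-2041) = -729 + 2041 = 1312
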